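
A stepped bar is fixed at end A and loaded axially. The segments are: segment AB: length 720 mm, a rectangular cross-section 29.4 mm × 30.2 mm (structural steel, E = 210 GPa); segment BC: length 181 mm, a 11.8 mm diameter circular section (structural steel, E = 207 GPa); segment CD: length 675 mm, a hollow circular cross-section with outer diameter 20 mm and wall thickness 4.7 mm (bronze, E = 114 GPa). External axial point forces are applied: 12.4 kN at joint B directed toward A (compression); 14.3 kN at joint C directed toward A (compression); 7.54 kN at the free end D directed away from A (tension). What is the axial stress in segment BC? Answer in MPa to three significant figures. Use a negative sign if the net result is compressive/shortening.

-61.8 MPa

Internal axial forces (sectioning from the free end, tension +): N_CD = 7.54 kN, N_BC = -6.76 kN, N_AB = -19.16 kN.
A_BC = 109.4 mm².
σ_BC = N_BC/A_BC = -6760/109.4 = -61.81 MPa.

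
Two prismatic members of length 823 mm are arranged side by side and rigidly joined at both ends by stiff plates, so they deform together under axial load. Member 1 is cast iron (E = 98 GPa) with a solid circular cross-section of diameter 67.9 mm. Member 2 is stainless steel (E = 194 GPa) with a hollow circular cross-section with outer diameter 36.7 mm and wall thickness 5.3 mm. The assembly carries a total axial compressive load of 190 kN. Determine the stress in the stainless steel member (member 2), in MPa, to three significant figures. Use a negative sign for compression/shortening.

A_1 = 3621 mm².
A_2 = 522.8 mm².
Equal strain + equilibrium ⇒ each member carries load in proportion to AE: A₁E₁ = 354900000 N, A₂E₂ = 101400000 N, ΣAE = 456300000 N.
σ₂ = P·E₂/ΣAE = -190000·194000/456300000 = -80.78 MPa.

-80.8 MPa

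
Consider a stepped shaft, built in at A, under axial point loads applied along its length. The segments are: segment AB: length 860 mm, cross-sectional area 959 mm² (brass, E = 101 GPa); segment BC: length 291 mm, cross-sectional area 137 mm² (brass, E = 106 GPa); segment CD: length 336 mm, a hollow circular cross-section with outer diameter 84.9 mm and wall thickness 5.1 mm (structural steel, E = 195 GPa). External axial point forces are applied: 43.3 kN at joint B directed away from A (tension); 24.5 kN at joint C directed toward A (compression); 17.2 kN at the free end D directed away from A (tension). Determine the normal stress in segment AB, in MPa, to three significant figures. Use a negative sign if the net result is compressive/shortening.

37.5 MPa

Internal axial forces (sectioning from the free end, tension +): N_CD = 17.2 kN, N_BC = -7.3 kN, N_AB = 36 kN.
σ_AB = N_AB/A_AB = 36000/959 = 37.54 MPa.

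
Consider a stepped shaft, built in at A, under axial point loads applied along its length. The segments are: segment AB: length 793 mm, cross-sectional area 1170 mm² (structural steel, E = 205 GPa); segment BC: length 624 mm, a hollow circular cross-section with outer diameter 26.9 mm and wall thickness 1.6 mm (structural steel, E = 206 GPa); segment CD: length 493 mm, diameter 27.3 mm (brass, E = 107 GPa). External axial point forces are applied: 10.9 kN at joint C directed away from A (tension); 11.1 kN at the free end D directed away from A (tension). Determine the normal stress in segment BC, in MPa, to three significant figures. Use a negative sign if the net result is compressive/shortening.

173 MPa

Internal axial forces (sectioning from the free end, tension +): N_CD = 11.1 kN, N_BC = 22 kN, N_AB = 22 kN.
A_BC = 127.2 mm².
σ_BC = N_BC/A_BC = 22000/127.2 = 173 MPa.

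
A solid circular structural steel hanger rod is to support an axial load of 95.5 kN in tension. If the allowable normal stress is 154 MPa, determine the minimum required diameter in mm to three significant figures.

Required area A ≥ P/σ_allow = 95500/154 = 620.1 mm².
For a solid circular section, d ≥ √(4A/π) = 28.1 mm.

28.1 mm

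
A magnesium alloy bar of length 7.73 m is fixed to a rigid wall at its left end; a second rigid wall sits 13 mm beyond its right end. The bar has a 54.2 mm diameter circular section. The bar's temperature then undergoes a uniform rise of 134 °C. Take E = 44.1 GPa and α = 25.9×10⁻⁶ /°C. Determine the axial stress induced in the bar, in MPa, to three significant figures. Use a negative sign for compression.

-78.9 MPa

Free thermal expansion αLΔT = 25.9e-6 · 7730 · 134 = 26.83 mm.
The walls engage after the gap closes; constrained expansion = 26.83 − 13 = 13.83 mm.
The walls impose strain ε = −(13.83)/7730 = -1.7888e-03; σ = Eε = 44100 · -1.7888e-03 = -78.89 MPa.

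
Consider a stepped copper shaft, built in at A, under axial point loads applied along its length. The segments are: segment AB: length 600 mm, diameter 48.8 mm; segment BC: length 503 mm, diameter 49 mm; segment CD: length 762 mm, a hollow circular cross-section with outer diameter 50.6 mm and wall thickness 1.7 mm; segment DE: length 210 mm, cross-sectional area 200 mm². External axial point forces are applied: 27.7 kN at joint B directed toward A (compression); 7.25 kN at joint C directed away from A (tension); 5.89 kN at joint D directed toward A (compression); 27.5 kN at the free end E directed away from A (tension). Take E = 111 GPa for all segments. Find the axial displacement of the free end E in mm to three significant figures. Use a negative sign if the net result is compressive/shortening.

0.901 mm

Internal axial forces (sectioning from the free end, tension +): N_DE = 27.5 kN, N_CD = 21.61 kN, N_BC = 28.86 kN, N_AB = 1.16 kN.
A_AB = 1870 mm².
A_BC = 1886 mm².
A_CD = 261.2 mm².
δ_AB = 1160·600/(1870·111000) = 0.003352 mm
δ_BC = 28860·503/(1886·111000) = 0.06935 mm
δ_CD = 21610·762/(261.2·111000) = 0.568 mm
δ_DE = 27500·210/(200·111000) = 0.2601 mm
δ = Σδ_i = 0.9009 mm.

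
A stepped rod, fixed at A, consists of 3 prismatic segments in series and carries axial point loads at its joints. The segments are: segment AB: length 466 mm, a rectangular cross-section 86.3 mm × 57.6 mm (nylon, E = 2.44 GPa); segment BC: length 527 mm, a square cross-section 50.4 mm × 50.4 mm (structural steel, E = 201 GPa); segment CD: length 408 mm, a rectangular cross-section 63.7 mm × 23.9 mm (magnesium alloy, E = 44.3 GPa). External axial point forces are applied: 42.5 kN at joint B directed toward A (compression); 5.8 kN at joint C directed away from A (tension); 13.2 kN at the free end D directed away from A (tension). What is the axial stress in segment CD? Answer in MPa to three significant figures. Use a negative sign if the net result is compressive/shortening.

8.67 MPa

Internal axial forces (sectioning from the free end, tension +): N_CD = 13.2 kN, N_BC = 19 kN, N_AB = -23.5 kN.
A_CD = 1522 mm².
σ_CD = N_CD/A_CD = 13200/1522 = 8.67 MPa.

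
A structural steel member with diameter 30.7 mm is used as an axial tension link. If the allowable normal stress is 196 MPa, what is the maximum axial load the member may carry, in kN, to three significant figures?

A = 740.2 mm².
P_max = σ_allow · A = 196 · 740.2 = 145100 N = 145.1 kN.

145 kN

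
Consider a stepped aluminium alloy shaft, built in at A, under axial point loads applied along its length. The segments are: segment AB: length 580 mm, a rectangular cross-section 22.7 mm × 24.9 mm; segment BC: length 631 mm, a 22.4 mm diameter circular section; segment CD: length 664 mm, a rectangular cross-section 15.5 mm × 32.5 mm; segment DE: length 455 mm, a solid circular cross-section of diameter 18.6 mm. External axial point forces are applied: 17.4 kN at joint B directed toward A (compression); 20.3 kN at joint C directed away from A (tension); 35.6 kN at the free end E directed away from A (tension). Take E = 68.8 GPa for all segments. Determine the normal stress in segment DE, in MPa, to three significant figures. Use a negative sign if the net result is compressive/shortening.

131 MPa

Internal axial forces (sectioning from the free end, tension +): N_DE = 35.6 kN, N_CD = 35.6 kN, N_BC = 55.9 kN, N_AB = 38.5 kN.
A_DE = 271.7 mm².
σ_DE = N_DE/A_DE = 35600/271.7 = 131 MPa.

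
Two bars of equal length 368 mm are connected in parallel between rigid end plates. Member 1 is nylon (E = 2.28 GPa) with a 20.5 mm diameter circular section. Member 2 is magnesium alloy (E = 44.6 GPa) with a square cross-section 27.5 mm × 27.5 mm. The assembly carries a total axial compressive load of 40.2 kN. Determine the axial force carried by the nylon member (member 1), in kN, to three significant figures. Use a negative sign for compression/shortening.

-0.877 kN

A_1 = 330.1 mm².
A_2 = 756.2 mm².
Equal strain + equilibrium ⇒ each member carries load in proportion to AE: A₁E₁ = 752500 N, A₂E₂ = 33730000 N, ΣAE = 34480000 N.
F₁ = P·A₁E₁/ΣAE = -40200·752500/34480000 = -877.4 N.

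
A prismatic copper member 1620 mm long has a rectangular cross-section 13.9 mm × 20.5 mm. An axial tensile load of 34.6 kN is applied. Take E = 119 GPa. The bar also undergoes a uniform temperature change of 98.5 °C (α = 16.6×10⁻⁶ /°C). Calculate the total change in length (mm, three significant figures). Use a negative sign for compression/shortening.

A = 284.9 mm².
δ_mech = NL/(AE) = 34600·1620/(284.9·119000) = 1.653 mm.
δ_thermal = αLΔT = 16.6e-6·1620·98.5 = 2.649 mm.
δ = δ_mech + δ_thermal = 4.302 mm.

4.30 mm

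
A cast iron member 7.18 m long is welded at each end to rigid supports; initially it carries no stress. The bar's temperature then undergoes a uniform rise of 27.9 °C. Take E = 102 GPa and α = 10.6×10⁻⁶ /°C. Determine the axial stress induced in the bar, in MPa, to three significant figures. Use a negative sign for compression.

-30.2 MPa

Free thermal expansion αLΔT = 10.6e-6 · 7180 · 27.9 = 2.123 mm.
The walls impose strain ε = −(2.123)/7180 = -2.9574e-04; σ = Eε = 102000 · -2.9574e-04 = -30.17 MPa.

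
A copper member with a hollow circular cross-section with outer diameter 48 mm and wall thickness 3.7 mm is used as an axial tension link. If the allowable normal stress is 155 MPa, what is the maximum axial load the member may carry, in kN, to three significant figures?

79.8 kN

A = 514.9 mm².
P_max = σ_allow · A = 155 · 514.9 = 79820 N = 79.82 kN.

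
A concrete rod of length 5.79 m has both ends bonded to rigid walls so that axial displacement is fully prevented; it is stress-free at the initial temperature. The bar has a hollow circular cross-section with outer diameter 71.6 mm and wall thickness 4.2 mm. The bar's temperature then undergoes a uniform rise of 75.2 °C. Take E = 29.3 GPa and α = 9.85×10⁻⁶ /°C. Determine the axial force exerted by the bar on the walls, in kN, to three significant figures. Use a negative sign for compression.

-19.3 kN

Free thermal expansion αLΔT = 9.85e-6 · 5790 · 75.2 = 4.289 mm.
The walls impose strain ε = −(4.289)/5790 = -7.4072e-04; σ = Eε = 29300 · -7.4072e-04 = -21.7 MPa.
Wall reaction R = σ·A = -21.7·889.3 = -19300 N = -19.3 kN.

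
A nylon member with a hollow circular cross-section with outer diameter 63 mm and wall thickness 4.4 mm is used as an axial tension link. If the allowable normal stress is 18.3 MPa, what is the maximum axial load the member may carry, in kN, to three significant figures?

A = 810 mm².
P_max = σ_allow · A = 18.3 · 810 = 14820 N = 14.82 kN.

14.8 kN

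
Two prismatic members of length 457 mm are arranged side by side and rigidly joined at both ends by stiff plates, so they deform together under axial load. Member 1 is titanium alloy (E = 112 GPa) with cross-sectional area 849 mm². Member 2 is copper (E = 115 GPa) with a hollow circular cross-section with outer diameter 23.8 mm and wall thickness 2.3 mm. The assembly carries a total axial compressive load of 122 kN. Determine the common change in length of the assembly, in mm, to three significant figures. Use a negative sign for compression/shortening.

-0.494 mm

A_2 = 155.4 mm².
Equal strain + equilibrium ⇒ each member carries load in proportion to AE: A₁E₁ = 95090000 N, A₂E₂ = 17870000 N, ΣAE = 113000000 N.
δ = PL/ΣAE = -122000·457/113000000 = -0.4936 mm.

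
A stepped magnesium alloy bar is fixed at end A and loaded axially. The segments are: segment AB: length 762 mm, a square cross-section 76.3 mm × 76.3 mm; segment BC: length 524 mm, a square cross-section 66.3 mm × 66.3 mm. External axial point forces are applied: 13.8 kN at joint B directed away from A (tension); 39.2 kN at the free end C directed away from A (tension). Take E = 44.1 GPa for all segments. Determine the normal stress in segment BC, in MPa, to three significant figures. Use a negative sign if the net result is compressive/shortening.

Internal axial forces (sectioning from the free end, tension +): N_BC = 39.2 kN, N_AB = 53 kN.
A_BC = 4396 mm².
σ_BC = N_BC/A_BC = 39200/4396 = 8.918 MPa.

8.92 MPa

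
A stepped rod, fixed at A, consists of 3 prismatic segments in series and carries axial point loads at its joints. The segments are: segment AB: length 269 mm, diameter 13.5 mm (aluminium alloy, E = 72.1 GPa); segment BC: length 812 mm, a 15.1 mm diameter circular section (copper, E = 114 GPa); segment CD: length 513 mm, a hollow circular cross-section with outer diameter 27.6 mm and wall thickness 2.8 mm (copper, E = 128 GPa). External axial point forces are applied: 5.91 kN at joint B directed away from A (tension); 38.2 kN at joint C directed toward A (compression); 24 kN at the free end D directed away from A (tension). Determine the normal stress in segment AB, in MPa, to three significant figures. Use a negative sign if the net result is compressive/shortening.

Internal axial forces (sectioning from the free end, tension +): N_CD = 24 kN, N_BC = -14.2 kN, N_AB = -8.29 kN.
A_AB = 143.1 mm².
σ_AB = N_AB/A_AB = -8290/143.1 = -57.92 MPa.

-57.9 MPa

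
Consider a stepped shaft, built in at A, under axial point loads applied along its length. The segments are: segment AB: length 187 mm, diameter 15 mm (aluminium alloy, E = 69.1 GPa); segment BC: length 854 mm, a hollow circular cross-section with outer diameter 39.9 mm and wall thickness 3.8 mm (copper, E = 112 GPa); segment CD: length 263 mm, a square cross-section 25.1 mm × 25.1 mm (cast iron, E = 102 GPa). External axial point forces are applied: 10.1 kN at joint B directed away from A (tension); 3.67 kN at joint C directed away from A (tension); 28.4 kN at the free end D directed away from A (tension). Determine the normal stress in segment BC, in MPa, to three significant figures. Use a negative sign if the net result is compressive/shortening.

Internal axial forces (sectioning from the free end, tension +): N_CD = 28.4 kN, N_BC = 32.07 kN, N_AB = 42.17 kN.
A_BC = 431 mm².
σ_BC = N_BC/A_BC = 32070/431 = 74.41 MPa.

74.4 MPa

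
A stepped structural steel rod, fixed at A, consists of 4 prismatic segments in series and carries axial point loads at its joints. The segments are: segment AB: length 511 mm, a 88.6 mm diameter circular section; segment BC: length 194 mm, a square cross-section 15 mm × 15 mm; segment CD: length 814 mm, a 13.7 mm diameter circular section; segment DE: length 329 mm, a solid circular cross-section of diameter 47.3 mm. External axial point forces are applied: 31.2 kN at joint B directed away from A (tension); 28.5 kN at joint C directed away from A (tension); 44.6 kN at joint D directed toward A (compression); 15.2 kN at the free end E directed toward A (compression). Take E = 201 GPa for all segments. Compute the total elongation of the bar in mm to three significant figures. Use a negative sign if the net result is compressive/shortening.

Internal axial forces (sectioning from the free end, tension +): N_DE = -15.2 kN, N_CD = -59.8 kN, N_BC = -31.3 kN, N_AB = -0.1 kN.
A_AB = 6165 mm².
A_BC = 225 mm².
A_CD = 147.4 mm².
A_DE = 1757 mm².
δ_AB = -100·511/(6165·201000) = -0.00004124 mm
δ_BC = -31300·194/(225·201000) = -0.1343 mm
δ_CD = -59800·814/(147.4·201000) = -1.643 mm
δ_DE = -15200·329/(1757·201000) = -0.01416 mm
δ = Σδ_i = -1.791 mm.

-1.79 mm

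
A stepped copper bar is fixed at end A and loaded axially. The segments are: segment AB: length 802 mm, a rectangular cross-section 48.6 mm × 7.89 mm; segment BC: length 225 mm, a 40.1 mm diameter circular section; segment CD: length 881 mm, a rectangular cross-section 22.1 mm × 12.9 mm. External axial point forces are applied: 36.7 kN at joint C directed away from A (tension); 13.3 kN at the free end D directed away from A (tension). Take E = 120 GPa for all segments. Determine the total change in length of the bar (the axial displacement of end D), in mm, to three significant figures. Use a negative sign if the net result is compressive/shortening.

Internal axial forces (sectioning from the free end, tension +): N_CD = 13.3 kN, N_BC = 50 kN, N_AB = 50 kN.
A_AB = 383.5 mm².
A_BC = 1263 mm².
A_CD = 285.1 mm².
δ_AB = 50000·802/(383.5·120000) = 0.8715 mm
δ_BC = 50000·225/(1263·120000) = 0.07423 mm
δ_CD = 13300·881/(285.1·120000) = 0.3425 mm
δ = Σδ_i = 1.288 mm.

1.29 mm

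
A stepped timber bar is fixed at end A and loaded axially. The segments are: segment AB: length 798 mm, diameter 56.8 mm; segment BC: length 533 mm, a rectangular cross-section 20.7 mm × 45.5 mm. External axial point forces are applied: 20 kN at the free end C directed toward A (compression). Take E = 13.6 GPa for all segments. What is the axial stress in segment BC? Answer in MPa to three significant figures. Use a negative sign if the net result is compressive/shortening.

Internal axial forces (sectioning from the free end, tension +): N_BC = -20 kN, N_AB = -20 kN.
A_BC = 941.9 mm².
σ_BC = N_BC/A_BC = -20000/941.9 = -21.23 MPa.

-21.2 MPa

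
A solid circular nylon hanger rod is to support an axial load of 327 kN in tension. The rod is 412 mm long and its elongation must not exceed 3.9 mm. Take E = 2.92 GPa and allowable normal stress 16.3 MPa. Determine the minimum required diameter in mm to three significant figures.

160 mm

Required area A ≥ P/σ_allow = 327000/16.3 = 20060 mm².
For a solid circular section, d ≥ √(4A/π) = 159.8 mm.
Elongation limit: A ≥ PL/(Eδ_allow) = 327000·412/(2920·3.9) = 11830 mm² ⇒ d ≥ 122.7 mm.
The stress limit governs.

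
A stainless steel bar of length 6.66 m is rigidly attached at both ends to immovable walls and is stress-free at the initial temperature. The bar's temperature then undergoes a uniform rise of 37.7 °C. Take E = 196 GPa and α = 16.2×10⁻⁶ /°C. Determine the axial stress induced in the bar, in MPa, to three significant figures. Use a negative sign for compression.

-120 MPa

Free thermal expansion αLΔT = 16.2e-6 · 6660 · 37.7 = 4.068 mm.
The walls impose strain ε = −(4.068)/6660 = -6.1074e-04; σ = Eε = 196000 · -6.1074e-04 = -119.7 MPa.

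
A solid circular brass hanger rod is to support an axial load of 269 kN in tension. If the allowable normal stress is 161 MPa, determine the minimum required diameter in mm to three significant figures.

Required area A ≥ P/σ_allow = 269000/161 = 1671 mm².
For a solid circular section, d ≥ √(4A/π) = 46.12 mm.

46.1 mm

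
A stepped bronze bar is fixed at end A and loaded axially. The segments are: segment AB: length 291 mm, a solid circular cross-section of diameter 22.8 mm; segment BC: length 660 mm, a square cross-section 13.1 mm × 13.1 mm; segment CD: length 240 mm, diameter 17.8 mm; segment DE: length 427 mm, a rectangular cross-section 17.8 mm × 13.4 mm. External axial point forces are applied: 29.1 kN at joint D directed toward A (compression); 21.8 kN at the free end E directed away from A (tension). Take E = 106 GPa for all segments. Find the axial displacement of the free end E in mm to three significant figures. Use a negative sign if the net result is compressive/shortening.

-0.0122 mm

Internal axial forces (sectioning from the free end, tension +): N_DE = 21.8 kN, N_CD = -7.3 kN, N_BC = -7.3 kN, N_AB = -7.3 kN.
A_AB = 408.3 mm².
A_BC = 171.6 mm².
A_CD = 248.8 mm².
A_DE = 238.5 mm².
δ_AB = -7300·291/(408.3·106000) = -0.04909 mm
δ_BC = -7300·660/(171.6·106000) = -0.2649 mm
δ_CD = -7300·240/(248.8·106000) = -0.06642 mm
δ_DE = 21800·427/(238.5·106000) = 0.3682 mm
δ = Σδ_i = -0.01219 mm.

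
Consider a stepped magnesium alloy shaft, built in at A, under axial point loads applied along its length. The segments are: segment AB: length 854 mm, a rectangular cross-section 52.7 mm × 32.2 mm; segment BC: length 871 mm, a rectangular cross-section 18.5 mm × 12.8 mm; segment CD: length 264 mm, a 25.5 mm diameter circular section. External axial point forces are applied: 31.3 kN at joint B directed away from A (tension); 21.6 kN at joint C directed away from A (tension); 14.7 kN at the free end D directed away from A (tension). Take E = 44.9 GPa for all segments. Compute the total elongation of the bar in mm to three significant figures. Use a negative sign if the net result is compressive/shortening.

3.90 mm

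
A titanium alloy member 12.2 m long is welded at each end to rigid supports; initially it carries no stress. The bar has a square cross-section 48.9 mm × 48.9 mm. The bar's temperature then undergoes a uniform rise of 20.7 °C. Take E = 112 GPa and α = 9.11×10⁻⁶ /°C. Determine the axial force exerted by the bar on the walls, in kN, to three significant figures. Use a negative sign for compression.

-50.5 kN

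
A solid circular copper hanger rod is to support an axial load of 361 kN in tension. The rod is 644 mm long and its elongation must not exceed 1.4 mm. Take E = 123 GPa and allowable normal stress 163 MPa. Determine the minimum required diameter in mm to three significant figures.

Required area A ≥ P/σ_allow = 361000/163 = 2215 mm².
For a solid circular section, d ≥ √(4A/π) = 53.1 mm.
Elongation limit: A ≥ PL/(Eδ_allow) = 361000·644/(123000·1.4) = 1350 mm² ⇒ d ≥ 41.46 mm.
The stress limit governs.

53.1 mm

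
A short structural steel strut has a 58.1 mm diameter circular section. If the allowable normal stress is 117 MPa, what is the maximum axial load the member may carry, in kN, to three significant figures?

310 kN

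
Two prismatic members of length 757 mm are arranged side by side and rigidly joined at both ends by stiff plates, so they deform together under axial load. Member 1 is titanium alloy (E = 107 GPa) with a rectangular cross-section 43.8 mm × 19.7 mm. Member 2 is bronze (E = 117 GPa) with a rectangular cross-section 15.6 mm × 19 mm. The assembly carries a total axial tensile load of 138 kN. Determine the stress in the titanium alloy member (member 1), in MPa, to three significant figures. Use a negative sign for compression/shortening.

A_1 = 862.9 mm².
A_2 = 296.4 mm².
Equal strain + equilibrium ⇒ each member carries load in proportion to AE: A₁E₁ = 92330000 N, A₂E₂ = 34680000 N, ΣAE = 127000000 N.
σ₁ = P·E₁/ΣAE = 138000·107000/127000000 = 116.3 MPa.

116 MPa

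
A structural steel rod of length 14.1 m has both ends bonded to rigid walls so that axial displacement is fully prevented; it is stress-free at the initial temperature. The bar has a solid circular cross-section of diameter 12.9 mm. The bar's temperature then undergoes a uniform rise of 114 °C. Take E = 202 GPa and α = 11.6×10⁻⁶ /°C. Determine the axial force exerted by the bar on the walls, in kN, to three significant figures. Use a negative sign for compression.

Free thermal expansion αLΔT = 11.6e-6 · 14100 · 114 = 18.65 mm.
The walls impose strain ε = −(18.65)/14100 = -1.3224e-03; σ = Eε = 202000 · -1.3224e-03 = -267.1 MPa.
Wall reaction R = σ·A = -267.1·130.7 = -34910 N = -34.91 kN.

-34.9 kN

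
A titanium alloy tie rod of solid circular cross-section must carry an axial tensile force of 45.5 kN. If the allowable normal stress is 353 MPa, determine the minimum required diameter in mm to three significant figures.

12.8 mm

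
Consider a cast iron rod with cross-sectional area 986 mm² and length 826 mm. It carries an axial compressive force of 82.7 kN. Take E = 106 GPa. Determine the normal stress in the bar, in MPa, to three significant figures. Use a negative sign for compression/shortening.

-83.9 MPa

σ = N/A = -82700/986 = -83.87 MPa.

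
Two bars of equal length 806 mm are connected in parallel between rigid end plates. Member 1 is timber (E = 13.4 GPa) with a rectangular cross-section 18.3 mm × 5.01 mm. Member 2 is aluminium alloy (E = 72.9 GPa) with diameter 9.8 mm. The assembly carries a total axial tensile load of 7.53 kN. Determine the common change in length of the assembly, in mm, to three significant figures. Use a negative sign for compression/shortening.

A_1 = 91.68 mm².
A_2 = 75.43 mm².
Equal strain + equilibrium ⇒ each member carries load in proportion to AE: A₁E₁ = 1229000 N, A₂E₂ = 5499000 N, ΣAE = 6727000 N.
δ = PL/ΣAE = 7530·806/6727000 = 0.9022 mm.

0.902 mm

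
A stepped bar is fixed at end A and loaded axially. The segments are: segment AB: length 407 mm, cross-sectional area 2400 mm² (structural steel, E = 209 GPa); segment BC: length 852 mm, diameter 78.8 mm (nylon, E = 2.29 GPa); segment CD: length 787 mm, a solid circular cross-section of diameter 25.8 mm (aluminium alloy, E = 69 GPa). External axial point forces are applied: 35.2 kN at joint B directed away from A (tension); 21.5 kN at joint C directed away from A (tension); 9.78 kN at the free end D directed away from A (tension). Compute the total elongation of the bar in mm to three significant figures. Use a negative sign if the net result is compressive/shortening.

2.65 mm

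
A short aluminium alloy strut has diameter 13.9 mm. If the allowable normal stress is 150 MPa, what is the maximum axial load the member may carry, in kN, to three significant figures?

22.8 kN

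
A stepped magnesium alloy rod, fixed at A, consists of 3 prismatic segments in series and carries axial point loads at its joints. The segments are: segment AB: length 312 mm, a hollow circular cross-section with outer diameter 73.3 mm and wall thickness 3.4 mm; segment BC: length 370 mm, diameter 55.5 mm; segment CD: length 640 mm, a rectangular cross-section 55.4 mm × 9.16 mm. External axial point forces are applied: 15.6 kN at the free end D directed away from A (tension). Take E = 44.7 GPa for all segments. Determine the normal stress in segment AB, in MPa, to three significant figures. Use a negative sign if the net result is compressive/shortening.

Internal axial forces (sectioning from the free end, tension +): N_CD = 15.6 kN, N_BC = 15.6 kN, N_AB = 15.6 kN.
A_AB = 746.6 mm².
σ_AB = N_AB/A_AB = 15600/746.6 = 20.89 MPa.

20.9 MPa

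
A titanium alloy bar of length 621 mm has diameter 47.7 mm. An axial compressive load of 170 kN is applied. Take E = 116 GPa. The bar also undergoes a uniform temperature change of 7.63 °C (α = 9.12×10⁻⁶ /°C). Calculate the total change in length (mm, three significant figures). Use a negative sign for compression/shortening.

-0.466 mm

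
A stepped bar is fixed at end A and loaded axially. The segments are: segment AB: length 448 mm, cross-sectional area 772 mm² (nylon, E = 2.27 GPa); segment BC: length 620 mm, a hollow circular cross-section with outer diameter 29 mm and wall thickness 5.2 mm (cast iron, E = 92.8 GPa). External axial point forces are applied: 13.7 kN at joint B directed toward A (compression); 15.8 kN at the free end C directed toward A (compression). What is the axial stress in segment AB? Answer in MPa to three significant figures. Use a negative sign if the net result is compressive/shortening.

Internal axial forces (sectioning from the free end, tension +): N_BC = -15.8 kN, N_AB = -29.5 kN.
σ_AB = N_AB/A_AB = -29500/772 = -38.21 MPa.

-38.2 MPa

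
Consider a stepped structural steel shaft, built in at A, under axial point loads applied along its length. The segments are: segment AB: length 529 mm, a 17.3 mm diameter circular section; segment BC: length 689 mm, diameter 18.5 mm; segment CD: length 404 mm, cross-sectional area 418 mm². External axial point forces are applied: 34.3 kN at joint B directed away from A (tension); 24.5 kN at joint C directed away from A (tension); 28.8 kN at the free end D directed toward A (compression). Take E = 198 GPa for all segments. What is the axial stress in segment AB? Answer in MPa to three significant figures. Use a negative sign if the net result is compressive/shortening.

128 MPa

Internal axial forces (sectioning from the free end, tension +): N_CD = -28.8 kN, N_BC = -4.3 kN, N_AB = 30 kN.
A_AB = 235.1 mm².
σ_AB = N_AB/A_AB = 30000/235.1 = 127.6 MPa.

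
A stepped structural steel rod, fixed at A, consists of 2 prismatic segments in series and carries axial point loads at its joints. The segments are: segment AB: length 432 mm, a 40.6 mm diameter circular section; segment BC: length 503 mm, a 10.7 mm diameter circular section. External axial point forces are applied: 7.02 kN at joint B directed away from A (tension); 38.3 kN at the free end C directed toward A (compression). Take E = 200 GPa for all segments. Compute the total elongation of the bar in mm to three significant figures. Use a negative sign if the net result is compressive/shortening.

-1.12 mm

Internal axial forces (sectioning from the free end, tension +): N_BC = -38.3 kN, N_AB = -31.28 kN.
A_AB = 1295 mm².
A_BC = 89.92 mm².
δ_AB = -31280·432/(1295·200000) = -0.05219 mm
δ_BC = -38300·503/(89.92·200000) = -1.071 mm
δ = Σδ_i = -1.123 mm.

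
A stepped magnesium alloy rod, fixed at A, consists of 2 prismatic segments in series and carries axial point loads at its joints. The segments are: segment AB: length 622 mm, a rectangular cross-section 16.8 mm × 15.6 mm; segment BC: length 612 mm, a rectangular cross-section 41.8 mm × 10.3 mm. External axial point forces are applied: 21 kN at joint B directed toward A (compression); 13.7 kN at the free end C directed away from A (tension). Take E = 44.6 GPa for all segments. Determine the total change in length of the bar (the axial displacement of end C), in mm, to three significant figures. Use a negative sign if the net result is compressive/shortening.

0.0482 mm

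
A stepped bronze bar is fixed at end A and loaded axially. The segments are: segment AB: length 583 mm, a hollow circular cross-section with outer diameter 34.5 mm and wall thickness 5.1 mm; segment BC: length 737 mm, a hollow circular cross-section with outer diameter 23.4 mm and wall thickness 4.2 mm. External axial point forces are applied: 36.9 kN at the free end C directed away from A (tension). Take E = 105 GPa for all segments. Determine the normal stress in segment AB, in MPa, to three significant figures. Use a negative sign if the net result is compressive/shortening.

78.3 MPa

Internal axial forces (sectioning from the free end, tension +): N_BC = 36.9 kN, N_AB = 36.9 kN.
A_AB = 471.1 mm².
σ_AB = N_AB/A_AB = 36900/471.1 = 78.34 MPa.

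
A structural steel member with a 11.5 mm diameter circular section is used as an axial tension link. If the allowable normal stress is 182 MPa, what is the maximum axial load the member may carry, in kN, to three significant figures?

A = 103.9 mm².
P_max = σ_allow · A = 182 · 103.9 = 18900 N = 18.9 kN.

18.9 kN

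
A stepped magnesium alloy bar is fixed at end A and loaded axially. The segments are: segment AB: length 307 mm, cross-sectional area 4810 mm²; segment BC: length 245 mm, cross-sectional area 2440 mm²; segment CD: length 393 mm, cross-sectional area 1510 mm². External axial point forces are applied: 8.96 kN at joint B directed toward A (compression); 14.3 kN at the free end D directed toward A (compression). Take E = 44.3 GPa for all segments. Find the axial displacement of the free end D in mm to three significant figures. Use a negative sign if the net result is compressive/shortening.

-0.150 mm

Internal axial forces (sectioning from the free end, tension +): N_CD = -14.3 kN, N_BC = -14.3 kN, N_AB = -23.26 kN.
δ_AB = -23260·307/(4810·44300) = -0.03351 mm
δ_BC = -14300·245/(2440·44300) = -0.03241 mm
δ_CD = -14300·393/(1510·44300) = -0.08401 mm
δ = Σδ_i = -0.1499 mm.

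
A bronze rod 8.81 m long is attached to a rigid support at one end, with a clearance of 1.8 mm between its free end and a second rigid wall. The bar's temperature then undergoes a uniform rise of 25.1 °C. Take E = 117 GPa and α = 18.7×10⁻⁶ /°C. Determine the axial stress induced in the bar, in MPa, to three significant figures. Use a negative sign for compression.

Free thermal expansion αLΔT = 18.7e-6 · 8810 · 25.1 = 4.135 mm.
The walls engage after the gap closes; constrained expansion = 4.135 − 1.8 = 2.335 mm.
The walls impose strain ε = −(2.335)/8810 = -2.6506e-04; σ = Eε = 117000 · -2.6506e-04 = -31.01 MPa.

-31.0 MPa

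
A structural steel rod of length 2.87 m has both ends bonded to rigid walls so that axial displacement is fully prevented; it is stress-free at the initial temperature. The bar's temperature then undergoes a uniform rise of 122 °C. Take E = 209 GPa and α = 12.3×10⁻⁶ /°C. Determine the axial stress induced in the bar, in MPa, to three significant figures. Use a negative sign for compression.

-314 MPa

Free thermal expansion αLΔT = 12.3e-6 · 2870 · 122 = 4.307 mm.
The walls impose strain ε = −(4.307)/2870 = -1.5006e-03; σ = Eε = 209000 · -1.5006e-03 = -313.6 MPa.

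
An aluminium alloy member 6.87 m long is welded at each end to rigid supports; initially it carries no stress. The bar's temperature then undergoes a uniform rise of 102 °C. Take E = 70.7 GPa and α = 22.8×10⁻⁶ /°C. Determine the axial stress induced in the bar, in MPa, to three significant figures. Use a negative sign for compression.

-164 MPa

Free thermal expansion αLΔT = 22.8e-6 · 6870 · 102 = 15.98 mm.
The walls impose strain ε = −(15.98)/6870 = -2.3256e-03; σ = Eε = 70700 · -2.3256e-03 = -164.4 MPa.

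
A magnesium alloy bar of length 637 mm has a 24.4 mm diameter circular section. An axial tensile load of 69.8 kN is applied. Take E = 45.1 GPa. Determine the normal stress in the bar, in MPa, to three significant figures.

149 MPa

A = 467.6 mm².
σ = N/A = 69800/467.6 = 149.3 MPa.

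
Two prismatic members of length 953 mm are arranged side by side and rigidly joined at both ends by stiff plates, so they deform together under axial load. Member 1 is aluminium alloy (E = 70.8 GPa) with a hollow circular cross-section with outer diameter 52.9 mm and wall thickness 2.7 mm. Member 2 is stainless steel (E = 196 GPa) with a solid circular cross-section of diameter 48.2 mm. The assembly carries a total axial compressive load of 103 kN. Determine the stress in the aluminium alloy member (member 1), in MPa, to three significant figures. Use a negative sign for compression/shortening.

A_1 = 425.8 mm².
A_2 = 1825 mm².
Equal strain + equilibrium ⇒ each member carries load in proportion to AE: A₁E₁ = 30150000 N, A₂E₂ = 357600000 N, ΣAE = 387800000 N.
σ₁ = P·E₁/ΣAE = -103000·70800/387800000 = -18.81 MPa.

-18.8 MPa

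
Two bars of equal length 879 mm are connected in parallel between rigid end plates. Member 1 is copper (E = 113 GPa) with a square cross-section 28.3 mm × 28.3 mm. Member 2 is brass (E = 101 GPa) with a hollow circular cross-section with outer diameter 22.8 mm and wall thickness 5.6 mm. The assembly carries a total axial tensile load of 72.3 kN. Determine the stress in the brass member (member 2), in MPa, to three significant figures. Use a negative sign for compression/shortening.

A_1 = 800.9 mm².
A_2 = 302.6 mm².
Equal strain + equilibrium ⇒ each member carries load in proportion to AE: A₁E₁ = 90500000 N, A₂E₂ = 30560000 N, ΣAE = 121100000 N.
σ₂ = P·E₂/ΣAE = 72300·101000/121100000 = 60.32 MPa.

60.3 MPa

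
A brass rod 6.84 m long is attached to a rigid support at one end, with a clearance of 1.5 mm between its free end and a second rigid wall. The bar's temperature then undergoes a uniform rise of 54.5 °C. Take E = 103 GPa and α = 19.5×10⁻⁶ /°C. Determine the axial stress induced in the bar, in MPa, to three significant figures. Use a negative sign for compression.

-86.9 MPa

Free thermal expansion αLΔT = 19.5e-6 · 6840 · 54.5 = 7.269 mm.
The walls engage after the gap closes; constrained expansion = 7.269 − 1.5 = 5.769 mm.
The walls impose strain ε = −(5.769)/6840 = -8.4345e-04; σ = Eε = 103000 · -8.4345e-04 = -86.88 MPa.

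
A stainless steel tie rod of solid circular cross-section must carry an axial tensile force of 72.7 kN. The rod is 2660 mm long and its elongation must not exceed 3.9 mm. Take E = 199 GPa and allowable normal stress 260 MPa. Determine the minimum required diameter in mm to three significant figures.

Required area A ≥ P/σ_allow = 72700/260 = 279.6 mm².
For a solid circular section, d ≥ √(4A/π) = 18.87 mm.
Elongation limit: A ≥ PL/(Eδ_allow) = 72700·2660/(199000·3.9) = 249.2 mm² ⇒ d ≥ 17.81 mm.
The stress limit governs.

18.9 mm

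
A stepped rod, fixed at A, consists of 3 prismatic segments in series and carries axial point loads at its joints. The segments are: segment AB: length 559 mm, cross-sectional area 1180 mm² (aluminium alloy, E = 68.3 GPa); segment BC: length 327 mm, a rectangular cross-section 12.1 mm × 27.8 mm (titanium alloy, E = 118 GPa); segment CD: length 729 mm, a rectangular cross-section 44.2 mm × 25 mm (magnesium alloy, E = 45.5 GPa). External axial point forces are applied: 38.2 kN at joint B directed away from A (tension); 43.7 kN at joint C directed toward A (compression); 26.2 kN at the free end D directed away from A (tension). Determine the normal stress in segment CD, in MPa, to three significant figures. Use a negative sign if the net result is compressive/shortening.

Internal axial forces (sectioning from the free end, tension +): N_CD = 26.2 kN, N_BC = -17.5 kN, N_AB = 20.7 kN.
A_CD = 1105 mm².
σ_CD = N_CD/A_CD = 26200/1105 = 23.71 MPa.

23.7 MPa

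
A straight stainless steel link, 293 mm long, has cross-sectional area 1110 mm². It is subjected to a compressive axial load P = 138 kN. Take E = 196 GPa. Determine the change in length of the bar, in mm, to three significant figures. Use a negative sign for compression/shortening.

δ_mech = NL/(AE) = -138000·293/(1110·196000) = -0.1859 mm.

-0.186 mm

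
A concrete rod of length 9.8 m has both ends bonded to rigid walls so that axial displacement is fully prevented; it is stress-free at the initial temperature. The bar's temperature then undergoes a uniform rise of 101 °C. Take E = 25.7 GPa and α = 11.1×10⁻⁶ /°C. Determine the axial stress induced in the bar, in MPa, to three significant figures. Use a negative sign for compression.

Free thermal expansion αLΔT = 11.1e-6 · 9800 · 101 = 10.99 mm.
The walls impose strain ε = −(10.99)/9800 = -1.1211e-03; σ = Eε = 25700 · -1.1211e-03 = -28.81 MPa.

-28.8 MPa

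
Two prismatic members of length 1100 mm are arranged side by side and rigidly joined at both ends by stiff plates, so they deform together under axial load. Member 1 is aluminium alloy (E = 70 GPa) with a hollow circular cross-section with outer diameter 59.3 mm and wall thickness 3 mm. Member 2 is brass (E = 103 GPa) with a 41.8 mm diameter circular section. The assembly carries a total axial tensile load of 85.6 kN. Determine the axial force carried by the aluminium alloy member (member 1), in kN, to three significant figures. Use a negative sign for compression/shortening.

17.8 kN

A_1 = 530.6 mm².
A_2 = 1372 mm².
Equal strain + equilibrium ⇒ each member carries load in proportion to AE: A₁E₁ = 37140000 N, A₂E₂ = 141300000 N, ΣAE = 178500000 N.
F₁ = P·A₁E₁/ΣAE = 85600·37140000/178500000 = 17810 N.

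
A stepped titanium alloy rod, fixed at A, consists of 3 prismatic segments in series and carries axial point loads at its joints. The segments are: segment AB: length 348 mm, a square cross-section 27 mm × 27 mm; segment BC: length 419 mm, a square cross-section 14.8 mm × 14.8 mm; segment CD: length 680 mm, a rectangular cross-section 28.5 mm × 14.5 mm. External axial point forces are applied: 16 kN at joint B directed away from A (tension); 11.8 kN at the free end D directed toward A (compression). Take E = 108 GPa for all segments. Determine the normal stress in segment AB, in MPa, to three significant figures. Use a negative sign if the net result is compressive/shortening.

Internal axial forces (sectioning from the free end, tension +): N_CD = -11.8 kN, N_BC = -11.8 kN, N_AB = 4.2 kN.
A_AB = 729 mm².
σ_AB = N_AB/A_AB = 4200/729 = 5.761 MPa.

5.76 MPa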